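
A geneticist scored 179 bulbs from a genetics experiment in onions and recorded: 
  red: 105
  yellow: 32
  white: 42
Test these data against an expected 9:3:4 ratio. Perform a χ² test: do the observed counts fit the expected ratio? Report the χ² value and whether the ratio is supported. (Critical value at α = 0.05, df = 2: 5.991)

0.426; consistent

Expected counts for N = 179 under a 9:3:4 ratio (total parts = 16):
  red: 179 × 9/16 = 100.6875
  yellow: 179 × 3/16 = 33.5625
  white: 179 × 4/16 = 44.75
χ² = Σ (O − E)² / E
  red: (105 − 100.6875)² / 100.6875 = 0.1847
  yellow: (32 − 33.5625)² / 33.5625 = 0.0727
  white: (42 − 44.75)² / 44.75 = 0.1690
χ² = 0.1847 + 0.0727 + 0.1690 = 0.4264 ≈ 0.426
Degrees of freedom = 3 − 1 = 2; critical value at α = 0.05 is 5.991.
Since 0.426 < 5.991, we fail to reject the null hypothesis — the data are consistent with the 9:3:4 ratio.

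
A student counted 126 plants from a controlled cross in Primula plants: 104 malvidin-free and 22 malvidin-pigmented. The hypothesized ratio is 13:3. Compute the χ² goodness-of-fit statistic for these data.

0.138

Under the 13:3 hypothesis (Σ ratio = 16, N = 126):
  malvidin-free: 126 × 13/16 = 102.375
  malvidin-pigmented: 126 × 3/16 = 23.625
χ² = Σ (O − E)² / E
  malvidin-free: (104 − 102.375)² / 102.375 = 0.0258
  malvidin-pigmented: (22 − 23.625)² / 23.625 = 0.1118
χ² = 0.0258 + 0.1118 = 0.1376 ≈ 0.138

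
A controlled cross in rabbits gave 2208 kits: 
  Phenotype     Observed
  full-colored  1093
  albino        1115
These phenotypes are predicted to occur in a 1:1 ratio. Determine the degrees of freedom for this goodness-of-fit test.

1

A goodness-of-fit test with 2 phenotype classes has df = 2 − 1 = 1.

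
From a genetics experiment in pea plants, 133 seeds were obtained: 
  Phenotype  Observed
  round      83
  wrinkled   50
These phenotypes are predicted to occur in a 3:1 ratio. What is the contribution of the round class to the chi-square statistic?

The 3:1 ratio has 4 parts, so with N = 133 the expected counts are:
  round: 133 × 3/4 = 99.75
  wrinkled: 133 × 1/4 = 33.25
Contribution of round: (83 − 99.75)² / 99.75 = 2.8127

2.813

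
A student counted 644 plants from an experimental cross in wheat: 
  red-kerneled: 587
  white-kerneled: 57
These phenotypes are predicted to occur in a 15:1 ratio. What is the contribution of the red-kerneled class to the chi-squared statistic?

Under the 15:1 hypothesis (Σ ratio = 16, N = 644):
  red-kerneled: 644 × 15/16 = 603.75
  white-kerneled: 644 × 1/16 = 40.25
Contribution of red-kerneled: (587 − 603.75)² / 603.75 = 0.4647

0.465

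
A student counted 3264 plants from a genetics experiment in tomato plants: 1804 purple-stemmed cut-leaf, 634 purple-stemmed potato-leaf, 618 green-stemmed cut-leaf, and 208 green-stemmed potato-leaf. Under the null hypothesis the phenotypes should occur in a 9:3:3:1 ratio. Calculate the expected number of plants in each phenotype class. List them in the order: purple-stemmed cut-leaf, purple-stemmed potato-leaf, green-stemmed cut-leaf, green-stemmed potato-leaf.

Under the 9:3:3:1 hypothesis (Σ ratio = 16, N = 3264):
  purple-stemmed cut-leaf: 3264 × 9/16 = 1836
  purple-stemmed potato-leaf: 3264 × 3/16 = 612
  green-stemmed cut-leaf: 3264 × 3/16 = 612
  green-stemmed potato-leaf: 3264 × 1/16 = 204

1836, 612, 612, 204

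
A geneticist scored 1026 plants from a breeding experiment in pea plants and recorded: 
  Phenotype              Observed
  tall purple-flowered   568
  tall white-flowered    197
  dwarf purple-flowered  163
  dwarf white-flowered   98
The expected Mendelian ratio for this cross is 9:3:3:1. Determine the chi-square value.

Total ratio parts = 16. Expected numbers out of 1026:
  tall purple-flowered: 1026 × 9/16 = 577.125
  tall white-flowered: 1026 × 3/16 = 192.375
  dwarf purple-flowered: 1026 × 3/16 = 192.375
  dwarf white-flowered: 1026 × 1/16 = 64.125
χ² = Σ (O − E)² / E
  tall purple-flowered: (568 − 577.125)² / 577.125 = 0.1443
  tall white-flowered: (197 − 192.375)² / 192.375 = 0.1112
  dwarf purple-flowered: (163 − 192.375)² / 192.375 = 4.4855
  dwarf white-flowered: (98 − 64.125)² / 64.125 = 17.8950
χ² = 0.1443 + 0.1112 + 4.4855 + 17.8950 = 22.636

22.636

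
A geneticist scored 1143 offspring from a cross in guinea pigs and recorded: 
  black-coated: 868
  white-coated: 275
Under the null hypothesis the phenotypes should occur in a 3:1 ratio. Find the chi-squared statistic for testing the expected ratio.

0.539

The 3:1 ratio has 4 parts, so with N = 1143 the expected counts are:
  black-coated: 1143 × 3/4 = 857.25
  white-coated: 1143 × 1/4 = 285.75
χ² = Σ (O − E)² / E
  black-coated: (868 − 857.25)² / 857.25 = 0.1348
  white-coated: (275 − 285.75)² / 285.75 = 0.4044
χ² = 0.1348 + 0.4044 = 0.5392 ≈ 0.539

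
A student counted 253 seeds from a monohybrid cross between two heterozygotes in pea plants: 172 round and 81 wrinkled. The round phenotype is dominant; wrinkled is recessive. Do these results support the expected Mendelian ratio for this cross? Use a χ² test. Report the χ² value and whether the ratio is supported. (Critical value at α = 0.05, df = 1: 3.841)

6.642; not consistent

For a monohybrid cross between heterozygotes with complete dominance, the expected phenotypic ratio is 3:1.
Expected counts for N = 253 under a 3:1 ratio (total parts = 4):
  round: 253 × 3/4 = 189.75
  wrinkled: 253 × 1/4 = 63.25
χ² = Σ (O − E)² / E
  round: (172 − 189.75)² / 189.75 = 1.6604
  wrinkled: (81 − 63.25)² / 63.25 = 4.9812
χ² = 1.6604 + 4.9812 = 6.6416 ≈ 6.642
Degrees of freedom = 2 − 1 = 1; critical value at α = 0.05 is 3.841.
Since 6.642 > 3.841, we reject the null hypothesis — the data do not fit the 3:1 ratio.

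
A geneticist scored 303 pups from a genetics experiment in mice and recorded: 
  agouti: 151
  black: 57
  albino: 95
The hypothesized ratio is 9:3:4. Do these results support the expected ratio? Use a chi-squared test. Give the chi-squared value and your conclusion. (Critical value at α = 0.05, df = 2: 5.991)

7.109; not consistent

Total ratio parts = 16. Expected numbers out of 303:
  agouti: 303 × 9/16 = 170.4375
  black: 303 × 3/16 = 56.8125
  albino: 303 × 4/16 = 75.75
χ² = Σ (O − E)² / E
  agouti: (151 − 170.4375)² / 170.4375 = 2.2167
  black: (57 − 56.8125)² / 56.8125 = 0.0006
  albino: (95 − 75.75)² / 75.75 = 4.8919
χ² = 2.2167 + 0.0006 + 4.8919 = 7.1092 ≈ 7.109
Degrees of freedom = 3 − 1 = 2; critical value at α = 0.05 is 5.991.
Since 7.109 > 5.991, we reject the null hypothesis — the data do not fit the 9:3:4 ratio.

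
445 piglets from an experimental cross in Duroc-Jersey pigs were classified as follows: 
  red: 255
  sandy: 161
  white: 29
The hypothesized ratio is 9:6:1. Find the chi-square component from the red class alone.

Under the 9:6:1 hypothesis (Σ ratio = 16, N = 445):
  red: 445 × 9/16 = 250.3125
  sandy: 445 × 6/16 = 166.875
  white: 445 × 1/16 = 27.8125
Contribution of red: (255 − 250.3125)² / 250.3125 = 0.0878

0.088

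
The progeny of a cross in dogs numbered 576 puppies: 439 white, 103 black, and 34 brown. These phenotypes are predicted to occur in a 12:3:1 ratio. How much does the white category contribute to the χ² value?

0.113

The 12:3:1 ratio has 16 parts, so with N = 576 the expected counts are:
  white: 576 × 12/16 = 432
  black: 576 × 3/16 = 108
  brown: 576 × 1/16 = 36
Contribution of white: (439 − 432)² / 432 = 0.1134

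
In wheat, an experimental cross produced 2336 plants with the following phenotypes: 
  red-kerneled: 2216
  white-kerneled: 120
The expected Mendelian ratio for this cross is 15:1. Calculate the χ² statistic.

4.939

Expected counts for N = 2336 under a 15:1 ratio (total parts = 16):
  red-kerneled: 2336 × 15/16 = 2190
  white-kerneled: 2336 × 1/16 = 146
χ² = Σ (O − E)² / E
  red-kerneled: (2216 − 2190)² / 2190 = 0.3087
  white-kerneled: (120 − 146)² / 146 = 4.6301
χ² = 0.3087 + 4.6301 = 4.9388 ≈ 4.939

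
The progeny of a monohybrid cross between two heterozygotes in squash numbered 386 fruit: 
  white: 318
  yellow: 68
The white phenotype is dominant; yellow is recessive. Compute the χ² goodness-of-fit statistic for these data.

For a monohybrid cross between heterozygotes with complete dominance, the expected phenotypic ratio is 3:1.
Expected counts for N = 386 under a 3:1 ratio (total parts = 4):
  white: 386 × 3/4 = 289.5
  yellow: 386 × 1/4 = 96.5
χ² = Σ (O − E)² / E
  white: (318 − 289.5)² / 289.5 = 2.8057
  yellow: (68 − 96.5)² / 96.5 = 8.4171
χ² = 2.8057 + 8.4171 = 11.2228 ≈ 11.223

11.223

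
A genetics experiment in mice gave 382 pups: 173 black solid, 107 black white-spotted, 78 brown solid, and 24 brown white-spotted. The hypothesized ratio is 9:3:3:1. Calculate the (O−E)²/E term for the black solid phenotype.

8.161

Expected counts for N = 382 under a 9:3:3:1 ratio (total parts = 16):
  black solid: 382 × 9/16 = 214.875
  black white-spotted: 382 × 3/16 = 71.625
  brown solid: 382 × 3/16 = 71.625
  brown white-spotted: 382 × 1/16 = 23.875
Contribution of black solid: (173 − 214.875)² / 214.875 = 8.1606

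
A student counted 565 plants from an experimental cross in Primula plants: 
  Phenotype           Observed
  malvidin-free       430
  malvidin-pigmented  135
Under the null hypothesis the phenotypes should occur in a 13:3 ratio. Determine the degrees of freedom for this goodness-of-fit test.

1

A goodness-of-fit test with 2 phenotype classes has df = 2 − 1 = 1.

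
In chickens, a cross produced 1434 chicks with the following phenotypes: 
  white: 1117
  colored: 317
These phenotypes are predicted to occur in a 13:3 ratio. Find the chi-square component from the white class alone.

The 13:3 ratio has 16 parts, so with N = 1434 the expected counts are:
  white: 1434 × 13/16 = 1165.125
  colored: 1434 × 3/16 = 268.875
Contribution of white: (1117 − 1165.125)² / 1165.125 = 1.9878

1.988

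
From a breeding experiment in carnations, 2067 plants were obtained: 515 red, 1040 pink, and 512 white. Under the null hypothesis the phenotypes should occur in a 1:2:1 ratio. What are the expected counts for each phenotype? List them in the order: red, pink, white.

516.75, 1033.5, 516.75

The 1:2:1 ratio has 4 parts, so with N = 2067 the expected counts are:
  red: 2067 × 1/4 = 516.75
  pink: 2067 × 2/4 = 1033.5
  white: 2067 × 1/4 = 516.75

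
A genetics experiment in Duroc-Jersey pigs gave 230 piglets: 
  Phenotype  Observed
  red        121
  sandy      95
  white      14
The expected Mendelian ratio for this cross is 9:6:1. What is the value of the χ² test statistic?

1.440

Under the 9:6:1 hypothesis (Σ ratio = 16, N = 230):
  red: 230 × 9/16 = 129.375
  sandy: 230 × 6/16 = 86.25
  white: 230 × 1/16 = 14.375
χ² = Σ (O − E)² / E
  red: (121 − 129.375)² / 129.375 = 0.5421
  sandy: (95 − 86.25)² / 86.25 = 0.8877
  white: (14 − 14.375)² / 14.375 = 0.0098
χ² = 0.5421 + 0.8877 + 0.0098 = 1.4396 ≈ 1.440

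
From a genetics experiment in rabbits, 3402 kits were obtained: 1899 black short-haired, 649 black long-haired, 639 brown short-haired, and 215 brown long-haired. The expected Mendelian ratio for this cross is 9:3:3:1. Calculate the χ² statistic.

0.334

Under the 9:3:3:1 hypothesis (Σ ratio = 16, N = 3402):
  black short-haired: 3402 × 9/16 = 1913.625
  black long-haired: 3402 × 3/16 = 637.875
  brown short-haired: 3402 × 3/16 = 637.875
  brown long-haired: 3402 × 1/16 = 212.625
χ² = Σ (O − E)² / E
  black short-haired: (1899 − 1913.625)² / 1913.625 = 0.1118
  black long-haired: (649 − 637.875)² / 637.875 = 0.1940
  brown short-haired: (639 − 637.875)² / 637.875 = 0.0020
  brown long-haired: (215 − 212.625)² / 212.625 = 0.0265
χ² = 0.1118 + 0.1940 + 0.0020 + 0.0265 = 0.3343 ≈ 0.334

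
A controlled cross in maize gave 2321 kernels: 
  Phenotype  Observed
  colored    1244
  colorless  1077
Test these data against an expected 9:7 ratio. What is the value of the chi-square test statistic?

Total ratio parts = 16. Expected numbers out of 2321:
  colored: 2321 × 9/16 = 1305.5625
  colorless: 2321 × 7/16 = 1015.4375
χ² = Σ (O − E)² / E
  colored: (1244 − 1305.5625)² / 1305.5625 = 2.9029
  colorless: (1077 − 1015.4375)² / 1015.4375 = 3.7323
χ² = 2.9029 + 3.7323 = 6.6352 ≈ 6.635

6.635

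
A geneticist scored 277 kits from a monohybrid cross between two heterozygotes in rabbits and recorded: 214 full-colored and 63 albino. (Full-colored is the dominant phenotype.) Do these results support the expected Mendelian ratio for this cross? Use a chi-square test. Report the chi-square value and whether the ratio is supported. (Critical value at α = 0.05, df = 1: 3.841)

For a monohybrid cross between heterozygotes with complete dominance, the expected phenotypic ratio is 3:1.
Total ratio parts = 4. Expected numbers out of 277:
  full-colored: 277 × 3/4 = 207.75
  albino: 277 × 1/4 = 69.25
χ² = Σ (O − E)² / E
  full-colored: (214 − 207.75)² / 207.75 = 0.1880
  albino: (63 − 69.25)² / 69.25 = 0.5641
χ² = 0.1880 + 0.5641 = 0.7521 ≈ 0.752
Degrees of freedom = 2 − 1 = 1; critical value at α = 0.05 is 3.841.
Since 0.752 < 3.841, we fail to reject the null hypothesis — the data are consistent with the 3:1 ratio.

0.752; consistent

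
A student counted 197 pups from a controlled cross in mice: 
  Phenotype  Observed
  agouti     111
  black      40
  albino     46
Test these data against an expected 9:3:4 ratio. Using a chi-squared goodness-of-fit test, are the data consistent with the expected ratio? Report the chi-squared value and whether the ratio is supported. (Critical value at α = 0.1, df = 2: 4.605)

0.469; consistent

Under the 9:3:4 hypothesis (Σ ratio = 16, N = 197):
  agouti: 197 × 9/16 = 110.8125
  black: 197 × 3/16 = 36.9375
  albino: 197 × 4/16 = 49.25
χ² = Σ (O − E)² / E
  agouti: (111 − 110.8125)² / 110.8125 = 0.0003
  black: (40 − 36.9375)² / 36.9375 = 0.2539
  albino: (46 − 49.25)² / 49.25 = 0.2145
χ² = 0.0003 + 0.2539 + 0.2145 = 0.4687 ≈ 0.469
Degrees of freedom = 3 − 1 = 2; critical value at α = 0.1 is 4.605.
Since 0.469 < 4.605, we fail to reject the null hypothesis — the data are consistent with the 9:3:4 ratio.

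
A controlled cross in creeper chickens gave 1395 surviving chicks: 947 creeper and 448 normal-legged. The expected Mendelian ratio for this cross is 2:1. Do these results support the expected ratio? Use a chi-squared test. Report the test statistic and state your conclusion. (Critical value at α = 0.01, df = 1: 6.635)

0.932; consistent

Total ratio parts = 3. Expected numbers out of 1395:
  creeper: 1395 × 2/3 = 930
  normal-legged: 1395 × 1/3 = 465
χ² = Σ (O − E)² / E
  creeper: (947 − 930)² / 930 = 0.3108
  normal-legged: (448 − 465)² / 465 = 0.6215
χ² = 0.3108 + 0.6215 = 0.9323 ≈ 0.932
Degrees of freedom = 2 − 1 = 1; critical value at α = 0.01 is 6.635.
Since 0.932 < 6.635, we fail to reject the null hypothesis — the data are consistent with the 2:1 ratio.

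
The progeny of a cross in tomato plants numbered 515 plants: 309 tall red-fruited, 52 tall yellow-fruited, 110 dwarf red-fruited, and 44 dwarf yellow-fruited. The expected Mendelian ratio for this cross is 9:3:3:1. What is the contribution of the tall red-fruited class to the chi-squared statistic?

Under the 9:3:3:1 hypothesis (Σ ratio = 16, N = 515):
  tall red-fruited: 515 × 9/16 = 289.6875
  tall yellow-fruited: 515 × 3/16 = 96.5625
  dwarf red-fruited: 515 × 3/16 = 96.5625
  dwarf yellow-fruited: 515 × 1/16 = 32.1875
Contribution of tall red-fruited: (309 − 289.6875)² / 289.6875 = 1.2875

1.288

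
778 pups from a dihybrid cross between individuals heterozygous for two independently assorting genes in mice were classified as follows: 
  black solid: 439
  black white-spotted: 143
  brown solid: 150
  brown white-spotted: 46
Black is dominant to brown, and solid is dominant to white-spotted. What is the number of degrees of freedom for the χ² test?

A dihybrid F₂ with independent assortment and complete dominance at both loci gives a 9:3:3:1 phenotypic ratio.
A goodness-of-fit test with 4 phenotype classes has df = 4 − 1 = 3.

3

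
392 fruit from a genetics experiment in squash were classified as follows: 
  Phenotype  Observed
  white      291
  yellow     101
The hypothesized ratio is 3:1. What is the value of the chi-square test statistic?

0.122

Under the 3:1 hypothesis (Σ ratio = 4, N = 392):
  white: 392 × 3/4 = 294
  yellow: 392 × 1/4 = 98
χ² = Σ (O − E)² / E
  white: (291 − 294)² / 294 = 0.0306
  yellow: (101 − 98)² / 98 = 0.0918
χ² = 0.0306 + 0.0918 = 0.1224 ≈ 0.122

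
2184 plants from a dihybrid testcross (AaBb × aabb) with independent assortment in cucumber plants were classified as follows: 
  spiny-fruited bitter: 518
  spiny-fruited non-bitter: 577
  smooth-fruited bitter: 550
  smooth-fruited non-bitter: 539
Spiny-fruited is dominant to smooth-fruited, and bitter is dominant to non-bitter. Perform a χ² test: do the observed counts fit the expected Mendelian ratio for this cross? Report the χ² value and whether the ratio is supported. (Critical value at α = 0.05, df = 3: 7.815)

A dihybrid testcross with independent assortment gives a 1:1:1:1 ratio.
The 1:1:1:1 ratio has 4 parts, so with N = 2184 the expected counts are:
  spiny-fruited bitter: 2184 × 1/4 = 546
  spiny-fruited non-bitter: 2184 × 1/4 = 546
  smooth-fruited bitter: 2184 × 1/4 = 546
  smooth-fruited non-bitter: 2184 × 1/4 = 546
χ² = Σ (O − E)² / E
  spiny-fruited bitter: (518 − 546)² / 546 = 1.4359
  spiny-fruited non-bitter: (577 − 546)² / 546 = 1.7601
  smooth-fruited bitter: (550 − 546)² / 546 = 0.0293
  smooth-fruited non-bitter: (539 − 546)² / 546 = 0.0897
χ² = 1.4359 + 1.7601 + 0.0293 + 0.0897 = 3.315
Degrees of freedom = 4 − 1 = 3; critical value at α = 0.05 is 7.815.
Since 3.315 < 7.815, we fail to reject the null hypothesis — the data are consistent with the 1:1:1:1 ratio.

3.315; consistent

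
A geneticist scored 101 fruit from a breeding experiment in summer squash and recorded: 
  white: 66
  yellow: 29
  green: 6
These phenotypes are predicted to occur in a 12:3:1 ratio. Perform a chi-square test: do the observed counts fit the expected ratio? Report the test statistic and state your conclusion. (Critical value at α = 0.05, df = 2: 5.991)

Total ratio parts = 16. Expected numbers out of 101:
  white: 101 × 12/16 = 75.75
  yellow: 101 × 3/16 = 18.9375
  green: 101 × 1/16 = 6.3125
χ² = Σ (O − E)² / E
  white: (66 − 75.75)² / 75.75 = 1.2550
  yellow: (29 − 18.9375)² / 18.9375 = 5.3467
  green: (6 − 6.3125)² / 6.3125 = 0.0155
χ² = 1.2550 + 5.3467 + 0.0155 = 6.6172 ≈ 6.617
Degrees of freedom = 3 − 1 = 2; critical value at α = 0.05 is 5.991.
Since 6.617 > 5.991, we reject the null hypothesis — the data do not fit the 12:3:1 ratio.

6.617; not consistent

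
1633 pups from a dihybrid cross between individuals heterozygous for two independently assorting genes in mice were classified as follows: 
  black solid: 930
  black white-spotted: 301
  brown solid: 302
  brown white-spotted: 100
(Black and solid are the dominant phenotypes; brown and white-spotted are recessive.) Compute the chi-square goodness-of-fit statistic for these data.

0.329

A dihybrid F₂ with independent assortment and complete dominance at both loci gives a 9:3:3:1 phenotypic ratio.
Expected counts for N = 1633 under a 9:3:3:1 ratio (total parts = 16):
  black solid: 1633 × 9/16 = 918.5625
  black white-spotted: 1633 × 3/16 = 306.1875
  brown solid: 1633 × 3/16 = 306.1875
  brown white-spotted: 1633 × 1/16 = 102.0625
χ² = Σ (O − E)² / E
  black solid: (930 − 918.5625)² / 918.5625 = 0.1424
  black white-spotted: (301 − 306.1875)² / 306.1875 = 0.0879
  brown solid: (302 − 306.1875)² / 306.1875 = 0.0573
  brown white-spotted: (100 − 102.0625)² / 102.0625 = 0.0417
χ² = 0.1424 + 0.0879 + 0.0573 + 0.0417 = 0.3293 ≈ 0.329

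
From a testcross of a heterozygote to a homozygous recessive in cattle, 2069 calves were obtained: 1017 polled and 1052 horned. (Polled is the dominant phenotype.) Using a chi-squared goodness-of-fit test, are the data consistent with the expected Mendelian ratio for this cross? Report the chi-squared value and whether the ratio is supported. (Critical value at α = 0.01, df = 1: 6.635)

0.592; consistent

A testcross of a heterozygote (Aa × aa) gives a 1:1 phenotypic ratio.
Total ratio parts = 2. Expected numbers out of 2069:
  polled: 2069 × 1/2 = 1034.5
  horned: 2069 × 1/2 = 1034.5
χ² = Σ (O − E)² / E
  polled: (1017 − 1034.5)² / 1034.5 = 0.2960
  horned: (1052 − 1034.5)² / 1034.5 = 0.2960
χ² = 0.2960 + 0.2960 = 0.592
Degrees of freedom = 2 − 1 = 1; critical value at α = 0.01 is 6.635.
Since 0.592 < 6.635, we fail to reject the null hypothesis — the data are consistent with the 1:1 ratio.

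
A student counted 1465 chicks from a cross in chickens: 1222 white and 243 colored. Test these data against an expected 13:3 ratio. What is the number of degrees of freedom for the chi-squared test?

1

A goodness-of-fit test with 2 phenotype classes has df = 2 − 1 = 1.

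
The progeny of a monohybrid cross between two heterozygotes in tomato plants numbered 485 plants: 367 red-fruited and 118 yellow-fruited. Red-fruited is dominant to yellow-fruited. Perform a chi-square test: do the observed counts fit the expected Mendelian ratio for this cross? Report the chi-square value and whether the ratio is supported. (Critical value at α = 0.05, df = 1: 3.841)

For a monohybrid cross between heterozygotes with complete dominance, the expected phenotypic ratio is 3:1.
The 3:1 ratio has 4 parts, so with N = 485 the expected counts are:
  red-fruited: 485 × 3/4 = 363.75
  yellow-fruited: 485 × 1/4 = 121.25
χ² = Σ (O − E)² / E
  red-fruited: (367 − 363.75)² / 363.75 = 0.0290
  yellow-fruited: (118 − 121.25)² / 121.25 = 0.0871
χ² = 0.0290 + 0.0871 = 0.1161 ≈ 0.116
Degrees of freedom = 2 − 1 = 1; critical value at α = 0.05 is 3.841.
Since 0.116 < 3.841, we fail to reject the null hypothesis — the data are consistent with the 3:1 ratio.

0.116; consistent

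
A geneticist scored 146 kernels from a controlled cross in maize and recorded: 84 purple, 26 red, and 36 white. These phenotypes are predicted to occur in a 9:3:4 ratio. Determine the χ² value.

0.119

Under the 9:3:4 hypothesis (Σ ratio = 16, N = 146):
  purple: 146 × 9/16 = 82.125
  red: 146 × 3/16 = 27.375
  white: 146 × 4/16 = 36.5
χ² = Σ (O − E)² / E
  purple: (84 − 82.125)² / 82.125 = 0.0428
  red: (26 − 27.375)² / 27.375 = 0.0691
  white: (36 − 36.5)² / 36.5 = 0.0068
χ² = 0.0428 + 0.0691 + 0.0068 = 0.1187 ≈ 0.119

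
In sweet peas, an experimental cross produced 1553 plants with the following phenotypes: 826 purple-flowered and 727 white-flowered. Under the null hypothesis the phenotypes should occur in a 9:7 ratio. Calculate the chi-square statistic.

Total ratio parts = 16. Expected numbers out of 1553:
  purple-flowered: 1553 × 9/16 = 873.5625
  white-flowered: 1553 × 7/16 = 679.4375
χ² = Σ (O − E)² / E
  purple-flowered: (826 − 873.5625)² / 873.5625 = 2.5896
  white-flowered: (727 − 679.4375)² / 679.4375 = 3.3295
χ² = 2.5896 + 3.3295 = 5.9191 ≈ 5.919

5.919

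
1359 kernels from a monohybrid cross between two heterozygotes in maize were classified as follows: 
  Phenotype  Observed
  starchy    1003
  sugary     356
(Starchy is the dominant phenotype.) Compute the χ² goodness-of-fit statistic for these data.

1.036

For a monohybrid cross between heterozygotes with complete dominance, the expected phenotypic ratio is 3:1.
The 3:1 ratio has 4 parts, so with N = 1359 the expected counts are:
  starchy: 1359 × 3/4 = 1019.25
  sugary: 1359 × 1/4 = 339.75
χ² = Σ (O − E)² / E
  starchy: (1003 − 1019.25)² / 1019.25 = 0.2591
  sugary: (356 − 339.75)² / 339.75 = 0.7772
χ² = 0.2591 + 0.7772 = 1.0363 ≈ 1.036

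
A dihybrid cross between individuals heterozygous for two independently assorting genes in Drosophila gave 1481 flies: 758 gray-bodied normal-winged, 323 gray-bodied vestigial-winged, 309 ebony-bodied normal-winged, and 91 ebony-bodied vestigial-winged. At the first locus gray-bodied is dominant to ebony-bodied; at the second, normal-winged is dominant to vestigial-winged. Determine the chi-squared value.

17.715

A dihybrid F₂ with independent assortment and complete dominance at both loci gives a 9:3:3:1 phenotypic ratio.
Under the 9:3:3:1 hypothesis (Σ ratio = 16, N = 1481):
  gray-bodied normal-winged: 1481 × 9/16 = 833.0625
  gray-bodied vestigial-winged: 1481 × 3/16 = 277.6875
  ebony-bodied normal-winged: 1481 × 3/16 = 277.6875
  ebony-bodied vestigial-winged: 1481 × 1/16 = 92.5625
χ² = Σ (O − E)² / E
  gray-bodied normal-winged: (758 − 833.0625)² / 833.0625 = 6.7635
  gray-bodied vestigial-winged: (323 − 277.6875)² / 277.6875 = 7.3940
  ebony-bodied normal-winged: (309 − 277.6875)² / 277.6875 = 3.5308
  ebony-bodied vestigial-winged: (91 − 92.5625)² / 92.5625 = 0.0264
χ² = 6.7635 + 7.3940 + 3.5308 + 0.0264 = 17.7147 ≈ 17.715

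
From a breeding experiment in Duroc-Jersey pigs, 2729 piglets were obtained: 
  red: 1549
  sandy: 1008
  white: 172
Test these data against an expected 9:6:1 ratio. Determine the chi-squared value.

0.370

Under the 9:6:1 hypothesis (Σ ratio = 16, N = 2729):
  red: 2729 × 9/16 = 1535.0625
  sandy: 2729 × 6/16 = 1023.375
  white: 2729 × 1/16 = 170.5625
χ² = Σ (O − E)² / E
  red: (1549 − 1535.0625)² / 1535.0625 = 0.1265
  sandy: (1008 − 1023.375)² / 1023.375 = 0.2310
  white: (172 − 170.5625)² / 170.5625 = 0.0121
χ² = 0.1265 + 0.2310 + 0.0121 = 0.3696 ≈ 0.370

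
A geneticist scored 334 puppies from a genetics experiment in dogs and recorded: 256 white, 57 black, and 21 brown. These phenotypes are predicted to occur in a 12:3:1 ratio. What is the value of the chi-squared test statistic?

0.627

Total ratio parts = 16. Expected numbers out of 334:
  white: 334 × 12/16 = 250.5
  black: 334 × 3/16 = 62.625
  brown: 334 × 1/16 = 20.875
χ² = Σ (O − E)² / E
  white: (256 − 250.5)² / 250.5 = 0.1208
  black: (57 − 62.625)² / 62.625 = 0.5052
  brown: (21 − 20.875)² / 20.875 = 0.0007
χ² = 0.1208 + 0.5052 + 0.0007 = 0.6267 ≈ 0.627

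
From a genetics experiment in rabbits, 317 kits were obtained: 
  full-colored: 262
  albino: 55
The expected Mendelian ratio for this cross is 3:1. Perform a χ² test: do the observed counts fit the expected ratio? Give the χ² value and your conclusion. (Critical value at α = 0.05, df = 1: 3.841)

Total ratio parts = 4. Expected numbers out of 317:
  full-colored: 317 × 3/4 = 237.75
  albino: 317 × 1/4 = 79.25
χ² = Σ (O − E)² / E
  full-colored: (262 − 237.75)² / 237.75 = 2.4734
  albino: (55 − 79.25)² / 79.25 = 7.4203
χ² = 2.4734 + 7.4203 = 9.8937 ≈ 9.894
Degrees of freedom = 2 − 1 = 1; critical value at α = 0.05 is 3.841.
Since 9.894 > 3.841, we reject the null hypothesis — the data do not fit the 3:1 ratio.

9.894; not consistent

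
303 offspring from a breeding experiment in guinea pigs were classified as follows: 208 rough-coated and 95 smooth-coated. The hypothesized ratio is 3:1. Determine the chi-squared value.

Under the 3:1 hypothesis (Σ ratio = 4, N = 303):
  rough-coated: 303 × 3/4 = 227.25
  smooth-coated: 303 × 1/4 = 75.75
χ² = Σ (O − E)² / E
  rough-coated: (208 − 227.25)² / 227.25 = 1.6306
  smooth-coated: (95 − 75.75)² / 75.75 = 4.8919
χ² = 1.6306 + 4.8919 = 6.5225 ≈ 6.523

6.523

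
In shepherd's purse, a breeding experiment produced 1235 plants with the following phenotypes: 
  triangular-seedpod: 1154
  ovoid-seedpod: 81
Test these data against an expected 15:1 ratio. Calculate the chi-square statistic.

0.201

Under the 15:1 hypothesis (Σ ratio = 16, N = 1235):
  triangular-seedpod: 1235 × 15/16 = 1157.8125
  ovoid-seedpod: 1235 × 1/16 = 77.1875
χ² = Σ (O − E)² / E
  triangular-seedpod: (1154 − 1157.8125)² / 1157.8125 = 0.0126
  ovoid-seedpod: (81 − 77.1875)² / 77.1875 = 0.1883
χ² = 0.0126 + 0.1883 = 0.2009 ≈ 0.201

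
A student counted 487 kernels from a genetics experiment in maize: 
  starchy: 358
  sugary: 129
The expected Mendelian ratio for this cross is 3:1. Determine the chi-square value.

Expected counts for N = 487 under a 3:1 ratio (total parts = 4):
  starchy: 487 × 3/4 = 365.25
  sugary: 487 × 1/4 = 121.75
χ² = Σ (O − E)² / E
  starchy: (358 − 365.25)² / 365.25 = 0.1439
  sugary: (129 − 121.75)² / 121.75 = 0.4317
χ² = 0.1439 + 0.4317 = 0.5756 ≈ 0.576

0.576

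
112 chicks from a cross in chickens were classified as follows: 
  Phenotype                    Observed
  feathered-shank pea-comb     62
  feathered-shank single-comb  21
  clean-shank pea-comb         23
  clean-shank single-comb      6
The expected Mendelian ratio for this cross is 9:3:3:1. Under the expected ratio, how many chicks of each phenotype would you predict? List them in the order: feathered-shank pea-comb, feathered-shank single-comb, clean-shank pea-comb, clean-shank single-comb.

63, 21, 21, 7

Under the 9:3:3:1 hypothesis (Σ ratio = 16, N = 112):
  feathered-shank pea-comb: 112 × 9/16 = 63
  feathered-shank single-comb: 112 × 3/16 = 21
  clean-shank pea-comb: 112 × 3/16 = 21
  clean-shank single-comb: 112 × 1/16 = 7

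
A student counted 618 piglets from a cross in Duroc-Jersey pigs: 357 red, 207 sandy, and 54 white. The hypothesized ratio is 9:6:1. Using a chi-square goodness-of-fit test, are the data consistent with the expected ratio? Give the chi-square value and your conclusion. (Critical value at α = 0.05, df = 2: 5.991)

Expected counts for N = 618 under a 9:6:1 ratio (total parts = 16):
  red: 618 × 9/16 = 347.625
  sandy: 618 × 6/16 = 231.75
  white: 618 × 1/16 = 38.625
χ² = Σ (O − E)² / E
  red: (357 − 347.625)² / 347.625 = 0.2528
  sandy: (207 − 231.75)² / 231.75 = 2.6432
  white: (54 − 38.625)² / 38.625 = 6.1201
χ² = 0.2528 + 2.6432 + 6.1201 = 9.0161 ≈ 9.016
Degrees of freedom = 3 − 1 = 2; critical value at α = 0.05 is 5.991.
Since 9.016 > 5.991, we reject the null hypothesis — the data do not fit the 9:6:1 ratio.

9.016; not consistent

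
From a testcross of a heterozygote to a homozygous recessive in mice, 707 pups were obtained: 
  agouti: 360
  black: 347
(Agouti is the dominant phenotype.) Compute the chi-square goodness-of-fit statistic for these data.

0.239

A testcross of a heterozygote (Aa × aa) gives a 1:1 phenotypic ratio.
Expected counts for N = 707 under a 1:1 ratio (total parts = 2):
  agouti: 707 × 1/2 = 353.5
  black: 707 × 1/2 = 353.5
χ² = Σ (O − E)² / E
  agouti: (360 − 353.5)² / 353.5 = 0.1195
  black: (347 − 353.5)² / 353.5 = 0.1195
χ² = 0.1195 + 0.1195 = 0.239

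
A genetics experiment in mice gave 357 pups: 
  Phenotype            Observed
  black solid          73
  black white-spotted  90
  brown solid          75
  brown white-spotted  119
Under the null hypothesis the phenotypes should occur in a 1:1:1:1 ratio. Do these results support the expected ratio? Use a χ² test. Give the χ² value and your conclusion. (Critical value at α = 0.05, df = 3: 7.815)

15.157; not consistent

Under the 1:1:1:1 hypothesis (Σ ratio = 4, N = 357):
  black solid: 357 × 1/4 = 89.25
  black white-spotted: 357 × 1/4 = 89.25
  brown solid: 357 × 1/4 = 89.25
  brown white-spotted: 357 × 1/4 = 89.25
χ² = Σ (O − E)² / E
  black solid: (73 − 89.25)² / 89.25 = 2.9587
  black white-spotted: (90 − 89.25)² / 89.25 = 0.0063
  brown solid: (75 − 89.25)² / 89.25 = 2.2752
  brown white-spotted: (119 − 89.25)² / 89.25 = 9.9167
χ² = 2.9587 + 0.0063 + 2.2752 + 9.9167 = 15.1569 ≈ 15.157
Degrees of freedom = 4 − 1 = 3; critical value at α = 0.05 is 7.815.
Since 15.157 > 7.815, we reject the null hypothesis — the data do not fit the 1:1:1:1 ratio.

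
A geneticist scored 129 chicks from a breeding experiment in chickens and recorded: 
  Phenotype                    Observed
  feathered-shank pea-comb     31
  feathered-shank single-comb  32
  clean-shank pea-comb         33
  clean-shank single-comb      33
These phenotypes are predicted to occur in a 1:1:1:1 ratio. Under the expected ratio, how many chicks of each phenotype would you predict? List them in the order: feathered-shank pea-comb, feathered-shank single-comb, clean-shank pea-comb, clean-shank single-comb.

32.25, 32.25, 32.25, 32.25

Total ratio parts = 4. Expected numbers out of 129:
  feathered-shank pea-comb: 129 × 1/4 = 32.25
  feathered-shank single-comb: 129 × 1/4 = 32.25
  clean-shank pea-comb: 129 × 1/4 = 32.25
  clean-shank single-comb: 129 × 1/4 = 32.25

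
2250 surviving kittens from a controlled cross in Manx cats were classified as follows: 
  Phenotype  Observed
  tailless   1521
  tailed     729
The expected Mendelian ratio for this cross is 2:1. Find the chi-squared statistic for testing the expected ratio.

0.882

The 2:1 ratio has 3 parts, so with N = 2250 the expected counts are:
  tailless: 2250 × 2/3 = 1500
  tailed: 2250 × 1/3 = 750
χ² = Σ (O − E)² / E
  tailless: (1521 − 1500)² / 1500 = 0.2940
  tailed: (729 − 750)² / 750 = 0.5880
χ² = 0.2940 + 0.5880 = 0.882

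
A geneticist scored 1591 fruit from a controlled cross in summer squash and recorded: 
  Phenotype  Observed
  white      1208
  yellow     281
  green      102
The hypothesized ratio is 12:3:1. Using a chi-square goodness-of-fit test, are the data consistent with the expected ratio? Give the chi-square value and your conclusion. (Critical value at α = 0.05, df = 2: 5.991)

1.253; consistent

Expected counts for N = 1591 under a 12:3:1 ratio (total parts = 16):
  white: 1591 × 12/16 = 1193.25
  yellow: 1591 × 3/16 = 298.3125
  green: 1591 × 1/16 = 99.4375
χ² = Σ (O − E)² / E
  white: (1208 − 1193.25)² / 1193.25 = 0.1823
  yellow: (281 − 298.3125)² / 298.3125 = 1.0047
  green: (102 − 99.4375)² / 99.4375 = 0.0660
χ² = 0.1823 + 1.0047 + 0.0660 = 1.253
Degrees of freedom = 3 − 1 = 2; critical value at α = 0.05 is 5.991.
Since 1.253 < 5.991, we fail to reject the null hypothesis — the data are consistent with the 12:3:1 ratio.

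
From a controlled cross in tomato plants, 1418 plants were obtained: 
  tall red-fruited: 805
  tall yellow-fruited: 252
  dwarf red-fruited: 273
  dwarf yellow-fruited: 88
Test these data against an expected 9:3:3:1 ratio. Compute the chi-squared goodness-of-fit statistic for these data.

0.988

Total ratio parts = 16. Expected numbers out of 1418:
  tall red-fruited: 1418 × 9/16 = 797.625
  tall yellow-fruited: 1418 × 3/16 = 265.875
  dwarf red-fruited: 1418 × 3/16 = 265.875
  dwarf yellow-fruited: 1418 × 1/16 = 88.625
χ² = Σ (O − E)² / E
  tall red-fruited: (805 − 797.625)² / 797.625 = 0.0682
  tall yellow-fruited: (252 − 265.875)² / 265.875 = 0.7241
  dwarf red-fruited: (273 − 265.875)² / 265.875 = 0.1909
  dwarf yellow-fruited: (88 − 88.625)² / 88.625 = 0.0044
χ² = 0.0682 + 0.7241 + 0.1909 + 0.0044 = 0.9876 ≈ 0.988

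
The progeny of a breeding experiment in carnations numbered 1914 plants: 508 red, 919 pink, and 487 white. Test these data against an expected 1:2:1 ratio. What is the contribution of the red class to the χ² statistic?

1.819

The 1:2:1 ratio has 4 parts, so with N = 1914 the expected counts are:
  red: 1914 × 1/4 = 478.5
  pink: 1914 × 2/4 = 957
  white: 1914 × 1/4 = 478.5
Contribution of red: (508 − 478.5)² / 478.5 = 1.8187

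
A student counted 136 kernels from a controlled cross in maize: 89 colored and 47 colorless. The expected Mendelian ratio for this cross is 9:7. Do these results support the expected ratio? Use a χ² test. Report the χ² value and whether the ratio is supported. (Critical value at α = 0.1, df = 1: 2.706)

4.669; not consistent

Total ratio parts = 16. Expected numbers out of 136:
  colored: 136 × 9/16 = 76.5
  colorless: 136 × 7/16 = 59.5
χ² = Σ (O − E)² / E
  colored: (89 − 76.5)² / 76.5 = 2.0425
  colorless: (47 − 59.5)² / 59.5 = 2.6261
χ² = 2.0425 + 2.6261 = 4.6686 ≈ 4.669
Degrees of freedom = 2 − 1 = 1; critical value at α = 0.1 is 2.706.
Since 4.669 > 2.706, we reject the null hypothesis — the data do not fit the 9:7 ratio.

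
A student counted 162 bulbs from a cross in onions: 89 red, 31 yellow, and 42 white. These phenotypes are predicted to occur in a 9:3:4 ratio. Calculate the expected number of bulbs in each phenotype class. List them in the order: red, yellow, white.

91.125, 30.375, 40.5

Expected counts for N = 162 under a 9:3:4 ratio (total parts = 16):
  red: 162 × 9/16 = 91.125
  yellow: 162 × 3/16 = 30.375
  white: 162 × 4/16 = 40.5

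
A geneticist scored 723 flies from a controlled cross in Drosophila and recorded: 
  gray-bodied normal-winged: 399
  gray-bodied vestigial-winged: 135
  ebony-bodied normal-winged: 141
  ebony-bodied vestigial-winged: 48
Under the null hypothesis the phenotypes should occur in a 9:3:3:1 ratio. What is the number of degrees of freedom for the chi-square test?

A goodness-of-fit test with 4 phenotype classes has df = 4 − 1 = 3.

3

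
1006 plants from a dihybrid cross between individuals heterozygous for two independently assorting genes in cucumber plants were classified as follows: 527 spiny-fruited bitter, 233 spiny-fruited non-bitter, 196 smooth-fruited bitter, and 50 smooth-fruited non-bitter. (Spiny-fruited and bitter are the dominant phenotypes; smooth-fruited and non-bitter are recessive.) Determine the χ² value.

A dihybrid F₂ with independent assortment and complete dominance at both loci gives a 9:3:3:1 phenotypic ratio.
Expected counts for N = 1006 under a 9:3:3:1 ratio (total parts = 16):
  spiny-fruited bitter: 1006 × 9/16 = 565.875
  spiny-fruited non-bitter: 1006 × 3/16 = 188.625
  smooth-fruited bitter: 1006 × 3/16 = 188.625
  smooth-fruited non-bitter: 1006 × 1/16 = 62.875
χ² = Σ (O − E)² / E
  spiny-fruited bitter: (527 − 565.875)² / 565.875 = 2.6707
  spiny-fruited non-bitter: (233 − 188.625)² / 188.625 = 10.4394
  smooth-fruited bitter: (196 − 188.625)² / 188.625 = 0.2884
  smooth-fruited non-bitter: (50 − 62.875)² / 62.875 = 2.6364
χ² = 2.6707 + 10.4394 + 0.2884 + 2.6364 = 16.0349 ≈ 16.035

16.035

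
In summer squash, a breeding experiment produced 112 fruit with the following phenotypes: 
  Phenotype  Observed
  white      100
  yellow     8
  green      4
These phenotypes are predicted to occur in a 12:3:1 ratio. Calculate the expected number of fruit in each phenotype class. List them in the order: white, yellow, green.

84, 21, 7

The 12:3:1 ratio has 16 parts, so with N = 112 the expected counts are:
  white: 112 × 12/16 = 84
  yellow: 112 × 3/16 = 21
  green: 112 × 1/16 = 7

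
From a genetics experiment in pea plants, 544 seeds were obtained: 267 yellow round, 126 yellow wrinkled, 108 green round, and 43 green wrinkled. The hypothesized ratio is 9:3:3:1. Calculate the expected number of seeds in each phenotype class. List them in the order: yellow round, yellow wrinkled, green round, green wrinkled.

306, 102, 102, 34

Total ratio parts = 16. Expected numbers out of 544:
  yellow round: 544 × 9/16 = 306
  yellow wrinkled: 544 × 3/16 = 102
  green round: 544 × 3/16 = 102
  green wrinkled: 544 × 1/16 = 34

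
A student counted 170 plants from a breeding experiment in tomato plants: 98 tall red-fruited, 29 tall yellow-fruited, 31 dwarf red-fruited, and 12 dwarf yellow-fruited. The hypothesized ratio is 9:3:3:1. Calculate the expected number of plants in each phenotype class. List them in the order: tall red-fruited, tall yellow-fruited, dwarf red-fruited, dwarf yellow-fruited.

Total ratio parts = 16. Expected numbers out of 170:
  tall red-fruited: 170 × 9/16 = 95.625
  tall yellow-fruited: 170 × 3/16 = 31.875
  dwarf red-fruited: 170 × 3/16 = 31.875
  dwarf yellow-fruited: 170 × 1/16 = 10.625

95.625, 31.875, 31.875, 10.625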